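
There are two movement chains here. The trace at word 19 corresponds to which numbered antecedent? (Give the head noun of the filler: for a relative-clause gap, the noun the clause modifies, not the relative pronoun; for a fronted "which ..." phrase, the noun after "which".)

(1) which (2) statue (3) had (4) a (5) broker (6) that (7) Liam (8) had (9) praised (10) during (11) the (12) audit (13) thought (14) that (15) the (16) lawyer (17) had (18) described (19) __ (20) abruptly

2

The marked gap is the direct object of "described".
Its filler is the fronted wh-phrase "which statue", at word 2.
(The other dependency links word 5 to a gap after word 9.)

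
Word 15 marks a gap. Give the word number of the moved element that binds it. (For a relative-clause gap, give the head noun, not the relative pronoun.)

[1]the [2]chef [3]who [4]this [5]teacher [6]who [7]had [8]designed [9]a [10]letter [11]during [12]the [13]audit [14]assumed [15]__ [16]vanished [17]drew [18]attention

2

The gap at 15 is the subject of "vanished", inside a relative clause.
The relative pronoun is "who" (word 3); it is bound by the head noun immediately before it.
Its filler is the head noun "chef", at word 2.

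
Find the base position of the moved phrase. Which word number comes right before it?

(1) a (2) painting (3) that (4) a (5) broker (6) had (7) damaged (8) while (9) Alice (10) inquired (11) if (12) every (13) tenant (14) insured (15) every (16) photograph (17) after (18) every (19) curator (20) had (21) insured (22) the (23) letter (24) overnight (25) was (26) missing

The displaced element is "a painting" (word 2).
It functions as the direct object of "damaged", so the gap sits immediately after word 7 ("damaged").
Base order: A broker had damaged a painting while Alice inquired if every tenant insured every photograph after every curator had insured the letter overnight.

7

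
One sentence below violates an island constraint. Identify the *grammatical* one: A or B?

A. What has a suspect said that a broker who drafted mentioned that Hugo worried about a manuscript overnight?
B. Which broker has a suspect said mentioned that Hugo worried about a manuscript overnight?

In A, the wh-phrase is extracted from inside a complex-NP island (relative clause) (introduced by "who"), which blocks movement.
In B, the extraction path crosses only that-complement boundaries, which are transparent.
So B is grammatical.

B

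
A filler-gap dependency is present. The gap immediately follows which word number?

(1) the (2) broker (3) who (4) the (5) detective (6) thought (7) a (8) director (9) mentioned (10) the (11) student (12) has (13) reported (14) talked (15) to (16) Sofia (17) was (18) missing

13

The displaced element is "the broker" (word 2).
It is linked across 3 clause boundaries (Ø → Ø → Ø).
It functions as the subject of "talked", so the gap sits immediately after word 13 ("reported").
Base order: The detective thought a director mentioned the student has reported the broker talked to Sofia.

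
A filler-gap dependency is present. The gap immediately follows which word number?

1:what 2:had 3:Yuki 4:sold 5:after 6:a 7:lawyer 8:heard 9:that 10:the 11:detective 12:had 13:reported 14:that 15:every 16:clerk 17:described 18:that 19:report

The displaced element is "what" (word 1).
It functions as the direct object of "sold", so the gap sits immediately after word 4 ("sold").
Base order: Yuki had sold what after a lawyer heard that the detective had reported that every clerk described that report.

4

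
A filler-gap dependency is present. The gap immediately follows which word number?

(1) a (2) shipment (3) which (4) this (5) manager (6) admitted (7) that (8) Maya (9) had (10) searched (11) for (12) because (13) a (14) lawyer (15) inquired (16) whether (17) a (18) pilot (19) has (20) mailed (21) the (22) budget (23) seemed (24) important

11

The displaced element is "a shipment" (word 2).
It is linked across 1 clause boundary (that).
It functions as the object of the preposition "for" of "searched", so the gap sits immediately after word 11 ("for").
Base order: This manager admitted that Maya had searched for a shipment because a lawyer inquired whether a pilot has mailed the budget.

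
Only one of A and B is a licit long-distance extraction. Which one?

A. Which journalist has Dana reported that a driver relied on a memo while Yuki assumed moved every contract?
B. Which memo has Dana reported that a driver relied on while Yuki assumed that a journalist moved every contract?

In A, the wh-phrase is extracted from inside an adjunct island (introduced by "while"), which blocks movement.
In B, the extraction path crosses only that-complement boundaries, which are transparent.
So B is grammatical.

B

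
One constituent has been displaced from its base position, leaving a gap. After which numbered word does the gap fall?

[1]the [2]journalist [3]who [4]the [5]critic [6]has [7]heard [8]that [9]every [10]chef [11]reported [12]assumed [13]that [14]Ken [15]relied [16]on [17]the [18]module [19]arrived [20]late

The displaced element is "the journalist" (word 2).
It is linked across 2 clause boundaries (that → Ø).
It functions as the subject of "assumed", so the gap sits immediately after word 11 ("reported").
Base order: The critic has heard that every chef reported the journalist assumed that Ken relied on the module.

11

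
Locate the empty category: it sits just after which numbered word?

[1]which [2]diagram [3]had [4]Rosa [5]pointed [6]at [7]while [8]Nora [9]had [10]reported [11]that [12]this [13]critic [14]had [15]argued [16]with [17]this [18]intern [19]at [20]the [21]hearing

6

The displaced element is "which diagram" (word 2).
It functions as the object of the preposition "at" of "pointed", so the gap sits immediately after word 6 ("at").
Base order: Rosa had pointed at which diagram while Nora had reported that this critic had argued with this intern at the hearing.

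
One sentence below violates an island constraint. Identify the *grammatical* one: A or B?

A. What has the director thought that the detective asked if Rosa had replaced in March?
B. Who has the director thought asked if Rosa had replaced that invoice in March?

B

In A, the wh-phrase is extracted from inside a wh-island (introduced by "if"), which blocks movement.
In B, the extraction path crosses only that-complement boundaries, which are transparent.
So B is grammatical.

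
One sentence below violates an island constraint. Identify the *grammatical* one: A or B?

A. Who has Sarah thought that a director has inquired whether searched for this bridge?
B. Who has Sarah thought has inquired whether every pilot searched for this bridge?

B

In A, the wh-phrase is extracted from inside a wh-island (introduced by "whether"), which blocks movement.
In B, the extraction path crosses only that-complement boundaries, which are transparent.
So B is grammatical.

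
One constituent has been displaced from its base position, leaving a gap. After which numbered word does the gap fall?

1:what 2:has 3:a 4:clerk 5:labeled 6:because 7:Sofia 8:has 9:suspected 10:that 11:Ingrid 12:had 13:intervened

5

The displaced element is "what" (word 1).
It functions as the direct object of "labeled", so the gap sits immediately after word 5 ("labeled").
Base order: A clerk has labeled what because Sofia has suspected that Ingrid had intervened.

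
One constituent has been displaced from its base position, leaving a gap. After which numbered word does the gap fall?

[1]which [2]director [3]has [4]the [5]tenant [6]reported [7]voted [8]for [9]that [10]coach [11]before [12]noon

The displaced element is "which director" (word 2).
It is linked across 1 clause boundary (Ø).
It functions as the subject of "voted", so the gap sits immediately after word 6 ("reported").
Base order: The tenant has reported that which director voted for that coach before noon.

6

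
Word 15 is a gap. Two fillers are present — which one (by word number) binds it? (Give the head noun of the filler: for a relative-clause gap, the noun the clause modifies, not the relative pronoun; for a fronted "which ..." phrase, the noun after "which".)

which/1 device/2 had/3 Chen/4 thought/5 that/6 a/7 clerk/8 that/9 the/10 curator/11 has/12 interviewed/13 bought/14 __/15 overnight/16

2

The marked gap is the direct object of "bought".
Its filler is the fronted wh-phrase "which device", at word 2.
(The other dependency links word 8 to a gap after word 13.)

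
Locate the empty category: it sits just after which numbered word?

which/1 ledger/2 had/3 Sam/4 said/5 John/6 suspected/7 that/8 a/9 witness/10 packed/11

The displaced element is "which ledger" (word 2).
It is linked across 2 clause boundaries (Ø → that).
It functions as the direct object of "packed", so the gap sits immediately after word 11 ("packed").
Base order: Sam had said John suspected that a witness packed which ledger.

11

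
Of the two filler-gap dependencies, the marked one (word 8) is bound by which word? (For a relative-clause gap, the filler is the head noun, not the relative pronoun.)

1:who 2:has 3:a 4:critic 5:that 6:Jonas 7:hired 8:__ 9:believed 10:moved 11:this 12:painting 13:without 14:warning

4

The marked gap is inside the relative clause, the direct object of "hired".
Its filler is the head noun "critic" (via "that"), at word 4.
(The other dependency links word 1 to a gap after word 9.)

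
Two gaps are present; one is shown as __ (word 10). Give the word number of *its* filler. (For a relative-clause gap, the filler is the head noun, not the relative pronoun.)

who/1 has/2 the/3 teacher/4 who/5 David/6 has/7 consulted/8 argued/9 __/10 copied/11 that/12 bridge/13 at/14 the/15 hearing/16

The marked gap is the subject of "copied".
Its filler is the fronted wh-phrase "who", at word 1.
(The other dependency links word 4 to a gap after word 8.)

1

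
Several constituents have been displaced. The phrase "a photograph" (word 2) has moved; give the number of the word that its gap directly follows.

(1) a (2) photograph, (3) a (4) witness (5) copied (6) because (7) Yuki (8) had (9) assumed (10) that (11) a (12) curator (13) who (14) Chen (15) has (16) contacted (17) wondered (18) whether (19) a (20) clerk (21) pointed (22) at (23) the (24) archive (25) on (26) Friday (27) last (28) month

5

The displaced element is "a photograph" (word 2).
It functions as the direct object of "copied", so the gap sits immediately after word 5 ("copied").
Base order: A witness copied a photograph because Yuki had assumed that a curator who Chen has contacted wondered whether a clerk pointed at the archive on Friday last month.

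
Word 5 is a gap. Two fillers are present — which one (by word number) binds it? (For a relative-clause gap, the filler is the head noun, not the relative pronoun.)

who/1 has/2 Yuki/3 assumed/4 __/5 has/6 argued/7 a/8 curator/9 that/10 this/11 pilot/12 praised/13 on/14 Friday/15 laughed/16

1

The marked gap is the subject of "argued".
Its filler is the fronted wh-phrase "who", at word 1.
(The other dependency links word 9 to a gap after word 13.)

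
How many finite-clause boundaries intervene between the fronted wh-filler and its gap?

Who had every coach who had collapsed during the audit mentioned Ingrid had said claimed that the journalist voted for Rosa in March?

"who" is extracted from the subject of "claimed".
Boundaries crossed, outermost first: [Ø], [Ø] — 2 in total.

2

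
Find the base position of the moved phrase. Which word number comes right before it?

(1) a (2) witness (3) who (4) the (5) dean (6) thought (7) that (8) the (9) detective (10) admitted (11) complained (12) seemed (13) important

The displaced element is "a witness" (word 2).
It is linked across 2 clause boundaries (that → Ø).
It functions as the subject of "complained", so the gap sits immediately after word 10 ("admitted").
Base order: The dean thought that the detective admitted that a witness complained.

10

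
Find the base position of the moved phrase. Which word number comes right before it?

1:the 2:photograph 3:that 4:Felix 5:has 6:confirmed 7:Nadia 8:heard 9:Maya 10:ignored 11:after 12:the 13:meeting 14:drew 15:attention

The displaced element is "the photograph" (word 2).
It is linked across 2 clause boundaries (Ø → Ø).
It functions as the direct object of "ignored", so the gap sits immediately after word 10 ("ignored").
Base order: Felix has confirmed Nadia heard Maya ignored the photograph after the meeting.

10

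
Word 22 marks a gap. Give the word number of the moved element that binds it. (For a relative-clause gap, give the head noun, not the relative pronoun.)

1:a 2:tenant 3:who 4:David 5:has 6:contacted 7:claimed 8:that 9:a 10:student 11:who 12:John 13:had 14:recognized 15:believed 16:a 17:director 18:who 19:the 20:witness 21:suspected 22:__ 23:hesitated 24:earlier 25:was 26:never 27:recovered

17

The gap at 22 is the subject of "hesitated", inside a relative clause.
The relative pronoun is "who" (word 18); it is bound by the head noun immediately before it.
Its filler is the head noun "director", at word 17.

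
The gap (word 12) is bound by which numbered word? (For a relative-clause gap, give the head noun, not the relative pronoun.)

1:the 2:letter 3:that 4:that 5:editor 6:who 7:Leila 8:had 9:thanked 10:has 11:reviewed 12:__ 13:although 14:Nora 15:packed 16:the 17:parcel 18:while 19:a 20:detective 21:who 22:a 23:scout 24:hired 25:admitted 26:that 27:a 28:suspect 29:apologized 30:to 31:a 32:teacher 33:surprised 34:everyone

The gap at 12 is the object of "reviewed", inside a relative clause.
The relative pronoun is "that" (word 3); it is bound by the head noun immediately before it.
Its filler is the head noun "letter", at word 2.

2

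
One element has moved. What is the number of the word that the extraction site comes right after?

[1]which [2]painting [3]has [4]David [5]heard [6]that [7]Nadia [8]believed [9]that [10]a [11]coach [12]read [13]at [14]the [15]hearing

The displaced element is "which painting" (word 2).
It is linked across 2 clause boundaries (that → that).
It functions as the direct object of "read", so the gap sits immediately after word 12 ("read").
Base order: David has heard that Nadia believed that a coach read which painting at the hearing.

12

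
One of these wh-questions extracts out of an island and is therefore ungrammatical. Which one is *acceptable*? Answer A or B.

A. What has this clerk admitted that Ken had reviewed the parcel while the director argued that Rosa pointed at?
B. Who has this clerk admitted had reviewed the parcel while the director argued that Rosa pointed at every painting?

B

In A, the wh-phrase is extracted from inside an adjunct island (introduced by "while"), which blocks movement.
In B, the extraction path crosses only that-complement boundaries, which are transparent.
So B is grammatical.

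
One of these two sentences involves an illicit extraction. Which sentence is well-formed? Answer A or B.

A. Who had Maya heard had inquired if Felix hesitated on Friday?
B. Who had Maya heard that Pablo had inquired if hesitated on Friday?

In B, the wh-phrase is extracted from inside a wh-island (introduced by "if"), which blocks movement.
In A, the extraction path crosses only that-complement boundaries, which are transparent.
So A is grammatical.

A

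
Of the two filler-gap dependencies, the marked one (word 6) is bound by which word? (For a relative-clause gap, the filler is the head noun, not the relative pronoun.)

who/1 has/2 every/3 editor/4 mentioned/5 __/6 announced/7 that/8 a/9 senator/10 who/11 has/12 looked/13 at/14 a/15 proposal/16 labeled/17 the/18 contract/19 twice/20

1

The marked gap is the subject of "announced".
Its filler is the fronted wh-phrase "who", at word 1.
(The other dependency links word 10 to a gap after word 11.)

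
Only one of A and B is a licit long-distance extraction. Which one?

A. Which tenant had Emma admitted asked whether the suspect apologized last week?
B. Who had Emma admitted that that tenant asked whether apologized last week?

A

In B, the wh-phrase is extracted from inside a wh-island (introduced by "whether"), which blocks movement.
In A, the extraction path crosses only that-complement boundaries, which are transparent.
So A is grammatical.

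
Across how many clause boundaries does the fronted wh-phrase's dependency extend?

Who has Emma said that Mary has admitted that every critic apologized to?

2

"who" is extracted from the PP object of "apologized".
Boundaries crossed, outermost first: [that], [that] — 2 in total.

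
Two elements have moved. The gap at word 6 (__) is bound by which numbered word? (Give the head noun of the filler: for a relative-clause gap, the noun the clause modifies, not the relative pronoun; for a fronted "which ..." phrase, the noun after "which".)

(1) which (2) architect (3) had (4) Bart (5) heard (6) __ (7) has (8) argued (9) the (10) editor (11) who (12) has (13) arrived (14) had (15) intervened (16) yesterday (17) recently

The marked gap is the subject of "argued".
Its filler is the fronted wh-phrase "which architect", at word 2.
(The other dependency links word 10 to a gap after word 11.)

2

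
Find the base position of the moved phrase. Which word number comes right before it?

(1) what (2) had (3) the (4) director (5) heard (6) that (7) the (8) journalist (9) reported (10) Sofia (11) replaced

11

The displaced element is "what" (word 1).
It is linked across 2 clause boundaries (that → Ø).
It functions as the direct object of "replaced", so the gap sits immediately after word 11 ("replaced").
Base order: The director had heard that the journalist reported Sofia replaced what.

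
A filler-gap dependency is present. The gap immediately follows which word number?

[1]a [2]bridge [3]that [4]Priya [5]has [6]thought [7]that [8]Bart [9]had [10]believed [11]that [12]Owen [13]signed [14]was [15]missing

13

The displaced element is "a bridge" (word 2).
It is linked across 2 clause boundaries (that → that).
It functions as the direct object of "signed", so the gap sits immediately after word 13 ("signed").
Base order: Priya has thought that Bart had believed that Owen signed a bridge.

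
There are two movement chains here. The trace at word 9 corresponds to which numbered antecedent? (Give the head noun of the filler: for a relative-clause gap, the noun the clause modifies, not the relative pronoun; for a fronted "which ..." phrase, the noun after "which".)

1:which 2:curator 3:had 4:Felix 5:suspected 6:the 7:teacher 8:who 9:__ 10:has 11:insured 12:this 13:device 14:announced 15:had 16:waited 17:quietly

The marked gap is inside the relative clause, the subject of "insured".
Its filler is the head noun "teacher" (via "who"), at word 7.
(The other dependency links word 2 to a gap after word 14.)

7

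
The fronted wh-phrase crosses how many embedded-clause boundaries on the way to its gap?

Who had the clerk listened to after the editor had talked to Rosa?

"who" originates inside the matrix clause — no clause boundary is crossed.

0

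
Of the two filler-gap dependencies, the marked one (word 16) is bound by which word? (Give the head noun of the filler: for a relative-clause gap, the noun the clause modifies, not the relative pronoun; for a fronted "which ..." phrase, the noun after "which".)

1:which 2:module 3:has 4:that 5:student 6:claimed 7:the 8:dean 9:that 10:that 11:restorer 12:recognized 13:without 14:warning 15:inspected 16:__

2

The marked gap is the direct object of "inspected".
Its filler is the fronted wh-phrase "which module", at word 2.
(The other dependency links word 8 to a gap after word 12.)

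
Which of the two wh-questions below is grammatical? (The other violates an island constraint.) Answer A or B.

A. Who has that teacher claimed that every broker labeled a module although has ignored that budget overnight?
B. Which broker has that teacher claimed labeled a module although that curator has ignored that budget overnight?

B

In A, the wh-phrase is extracted from inside an adjunct island (introduced by "although"), which blocks movement.
In B, the extraction path crosses only that-complement boundaries, which are transparent.
So B is grammatical.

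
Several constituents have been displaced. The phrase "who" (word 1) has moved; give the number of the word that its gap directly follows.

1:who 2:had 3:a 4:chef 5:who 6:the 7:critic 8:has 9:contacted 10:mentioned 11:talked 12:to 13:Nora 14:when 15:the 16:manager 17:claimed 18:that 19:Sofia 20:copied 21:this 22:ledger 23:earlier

10

The displaced element is "who" (word 1).
It is linked across 1 clause boundary (Ø).
It functions as the subject of "talked", so the gap sits immediately after word 10 ("mentioned").
Base order: A chef who the critic has contacted had mentioned who talked to Nora when the manager claimed that Sofia copied this ledger earlier.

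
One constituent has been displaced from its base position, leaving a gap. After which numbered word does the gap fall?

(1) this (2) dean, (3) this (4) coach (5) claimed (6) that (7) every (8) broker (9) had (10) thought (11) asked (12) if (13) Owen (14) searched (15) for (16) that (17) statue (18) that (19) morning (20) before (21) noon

The displaced element is "this dean" (word 2).
It is linked across 2 clause boundaries (that → Ø).
It functions as the subject of "asked", so the gap sits immediately after word 10 ("thought").
Base order: This coach claimed that every broker had thought that this dean asked if Owen searched for that statue that morning before noon.

10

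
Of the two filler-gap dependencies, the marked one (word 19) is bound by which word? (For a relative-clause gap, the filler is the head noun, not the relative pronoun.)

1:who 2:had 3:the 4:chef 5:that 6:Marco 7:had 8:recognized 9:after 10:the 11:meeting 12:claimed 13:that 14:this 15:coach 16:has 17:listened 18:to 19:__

1

The marked gap is the object of the preposition "to" of "listened".
Its filler is the fronted wh-phrase "who", at word 1.
(The other dependency links word 4 to a gap after word 8.)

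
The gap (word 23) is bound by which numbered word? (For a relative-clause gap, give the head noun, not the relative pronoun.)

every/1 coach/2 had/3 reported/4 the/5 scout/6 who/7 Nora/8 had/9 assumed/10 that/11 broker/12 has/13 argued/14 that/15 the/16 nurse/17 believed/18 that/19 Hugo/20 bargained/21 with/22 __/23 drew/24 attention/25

6

The gap at 23 is the prepositional object of "bargained", inside a relative clause.
The relative pronoun is "who" (word 7); it is bound by the head noun immediately before it.
Its filler is the head noun "scout", at word 6.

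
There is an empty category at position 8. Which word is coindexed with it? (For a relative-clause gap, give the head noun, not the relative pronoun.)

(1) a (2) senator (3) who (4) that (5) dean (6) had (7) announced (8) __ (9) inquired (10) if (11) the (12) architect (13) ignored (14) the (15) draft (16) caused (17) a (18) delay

2

The gap at 8 is the subject of "inquired", inside a relative clause.
The relative pronoun is "who" (word 3); it is bound by the head noun immediately before it.
Its filler is the head noun "senator", at word 2.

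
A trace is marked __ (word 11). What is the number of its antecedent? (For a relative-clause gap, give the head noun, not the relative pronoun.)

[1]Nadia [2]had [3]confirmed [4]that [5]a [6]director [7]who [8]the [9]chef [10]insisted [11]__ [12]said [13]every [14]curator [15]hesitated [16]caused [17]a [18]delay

6

The gap at 11 is the subject of "said", inside a relative clause.
The relative pronoun is "who" (word 7); it is bound by the head noun immediately before it.
Its filler is the head noun "director", at word 6.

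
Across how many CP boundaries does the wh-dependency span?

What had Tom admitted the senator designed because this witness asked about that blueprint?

"what" is extracted from the object of "designed".
Boundaries crossed, outermost first: [Ø] — 1 in total.

1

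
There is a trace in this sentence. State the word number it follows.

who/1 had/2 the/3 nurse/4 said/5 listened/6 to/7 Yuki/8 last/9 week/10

The displaced element is "who" (word 1).
It is linked across 1 clause boundary (Ø).
It functions as the subject of "listened", so the gap sits immediately after word 5 ("said").
Base order: The nurse had said that who listened to Yuki last week.

5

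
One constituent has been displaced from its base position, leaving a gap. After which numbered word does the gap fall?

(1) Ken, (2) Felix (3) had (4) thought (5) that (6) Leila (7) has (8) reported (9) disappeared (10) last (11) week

8

The displaced element is "Ken" (word 1).
It is linked across 2 clause boundaries (that → Ø).
It functions as the subject of "disappeared", so the gap sits immediately after word 8 ("reported").
Base order: Felix had thought that Leila has reported that Ken disappeared last week.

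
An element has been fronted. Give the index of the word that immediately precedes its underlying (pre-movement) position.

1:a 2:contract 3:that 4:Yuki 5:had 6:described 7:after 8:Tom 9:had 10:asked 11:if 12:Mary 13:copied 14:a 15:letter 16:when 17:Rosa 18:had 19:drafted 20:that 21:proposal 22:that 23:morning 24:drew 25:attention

6

The displaced element is "a contract" (word 2).
It functions as the direct object of "described", so the gap sits immediately after word 6 ("described").
Base order: Yuki had described a contract after Tom had asked if Mary copied a letter when Rosa had drafted that proposal that morning.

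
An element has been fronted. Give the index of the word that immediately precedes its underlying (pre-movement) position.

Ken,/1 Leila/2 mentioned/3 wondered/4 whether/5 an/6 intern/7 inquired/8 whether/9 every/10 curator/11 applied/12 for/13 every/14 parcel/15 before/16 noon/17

The displaced element is "Ken" (word 1).
It is linked across 1 clause boundary (Ø).
It functions as the subject of "wondered", so the gap sits immediately after word 3 ("mentioned").
Base order: Leila mentioned that Ken wondered whether an intern inquired whether every curator applied for every parcel before noon.

3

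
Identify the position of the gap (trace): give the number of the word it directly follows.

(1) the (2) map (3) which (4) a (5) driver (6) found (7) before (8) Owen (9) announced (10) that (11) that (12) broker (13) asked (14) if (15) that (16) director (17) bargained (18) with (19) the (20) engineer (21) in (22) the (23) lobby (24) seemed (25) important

6

The displaced element is "the map" (word 2).
It functions as the direct object of "found", so the gap sits immediately after word 6 ("found").
Base order: A driver found the map before Owen announced that that broker asked if that director bargained with the engineer in the lobby.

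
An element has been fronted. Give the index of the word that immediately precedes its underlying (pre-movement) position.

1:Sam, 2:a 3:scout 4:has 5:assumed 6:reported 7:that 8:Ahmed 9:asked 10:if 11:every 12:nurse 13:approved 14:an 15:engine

The displaced element is "Sam" (word 1).
It is linked across 1 clause boundary (Ø).
It functions as the subject of "reported", so the gap sits immediately after word 5 ("assumed").
Base order: A scout has assumed Sam reported that Ahmed asked if every nurse approved an engine.

5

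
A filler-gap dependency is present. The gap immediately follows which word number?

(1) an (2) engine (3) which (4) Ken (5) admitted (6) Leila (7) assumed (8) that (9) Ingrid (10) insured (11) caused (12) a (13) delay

The displaced element is "an engine" (word 2).
It is linked across 2 clause boundaries (Ø → that).
It functions as the direct object of "insured", so the gap sits immediately after word 10 ("insured").
Base order: Ken admitted Leila assumed that Ingrid insured an engine.

10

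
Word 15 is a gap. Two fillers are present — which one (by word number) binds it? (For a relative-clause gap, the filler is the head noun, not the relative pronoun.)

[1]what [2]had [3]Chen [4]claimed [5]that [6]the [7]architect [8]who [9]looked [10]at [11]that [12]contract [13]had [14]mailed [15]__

1

The marked gap is the direct object of "mailed".
Its filler is the fronted wh-phrase "what", at word 1.
(The other dependency links word 7 to a gap after word 8.)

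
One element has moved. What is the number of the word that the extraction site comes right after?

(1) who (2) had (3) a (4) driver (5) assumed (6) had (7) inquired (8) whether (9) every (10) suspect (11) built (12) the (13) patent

The displaced element is "who" (word 1).
It is linked across 1 clause boundary (Ø).
It functions as the subject of "inquired", so the gap sits immediately after word 5 ("assumed").
Base order: A driver had assumed that who had inquired whether every suspect built the patent.

5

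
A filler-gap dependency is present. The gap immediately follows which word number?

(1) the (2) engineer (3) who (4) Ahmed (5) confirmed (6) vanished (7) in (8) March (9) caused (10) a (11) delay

The displaced element is "the engineer" (word 2).
It is linked across 1 clause boundary (Ø).
It functions as the subject of "vanished", so the gap sits immediately after word 5 ("confirmed").
Base order: Ahmed confirmed that the engineer vanished in March.

5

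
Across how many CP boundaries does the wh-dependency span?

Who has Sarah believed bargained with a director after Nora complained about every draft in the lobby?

"who" is extracted from the subject of "bargained".
Boundaries crossed, outermost first: [Ø] — 1 in total.

1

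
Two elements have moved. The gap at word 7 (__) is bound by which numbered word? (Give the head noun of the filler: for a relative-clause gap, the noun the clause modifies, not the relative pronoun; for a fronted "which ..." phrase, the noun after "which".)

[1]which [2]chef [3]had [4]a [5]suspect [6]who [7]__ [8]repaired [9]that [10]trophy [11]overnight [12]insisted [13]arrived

The marked gap is inside the relative clause, the subject of "repaired".
Its filler is the head noun "suspect" (via "who"), at word 5.
(The other dependency links word 2 to a gap after word 12.)

5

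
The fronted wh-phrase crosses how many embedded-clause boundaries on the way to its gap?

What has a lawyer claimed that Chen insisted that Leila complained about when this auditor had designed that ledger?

2

"what" is extracted from the PP object of "complained".
Boundaries crossed, outermost first: [that], [that] — 2 in total.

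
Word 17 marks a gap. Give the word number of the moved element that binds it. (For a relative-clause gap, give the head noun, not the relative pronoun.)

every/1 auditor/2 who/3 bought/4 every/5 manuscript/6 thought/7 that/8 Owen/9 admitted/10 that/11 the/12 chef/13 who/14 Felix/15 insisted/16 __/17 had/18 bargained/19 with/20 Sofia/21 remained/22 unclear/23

13

The gap at 17 is the subject of "bargained", inside a relative clause.
The relative pronoun is "who" (word 14); it is bound by the head noun immediately before it.
Its filler is the head noun "chef", at word 13.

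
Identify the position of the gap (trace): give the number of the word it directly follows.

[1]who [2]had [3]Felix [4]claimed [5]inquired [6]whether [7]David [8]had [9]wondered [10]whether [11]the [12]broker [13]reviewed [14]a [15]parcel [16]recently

The displaced element is "who" (word 1).
It is linked across 1 clause boundary (Ø).
It functions as the subject of "inquired", so the gap sits immediately after word 4 ("claimed").
Base order: Felix had claimed who inquired whether David had wondered whether the broker reviewed a parcel recently.

4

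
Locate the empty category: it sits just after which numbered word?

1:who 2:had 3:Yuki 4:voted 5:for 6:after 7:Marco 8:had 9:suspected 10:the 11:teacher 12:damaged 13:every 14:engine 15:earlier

5

The displaced element is "who" (word 1).
It functions as the object of the preposition "for" of "voted", so the gap sits immediately after word 5 ("for").
Base order: Yuki had voted for who after Marco had suspected the teacher damaged every engine earlier.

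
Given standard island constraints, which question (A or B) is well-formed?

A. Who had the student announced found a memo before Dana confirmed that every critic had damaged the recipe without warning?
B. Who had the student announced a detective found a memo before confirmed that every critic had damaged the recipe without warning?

In B, the wh-phrase is extracted from inside an adjunct island (introduced by "before"), which blocks movement.
In A, the extraction path crosses only that-complement boundaries, which are transparent.
So A is grammatical.

A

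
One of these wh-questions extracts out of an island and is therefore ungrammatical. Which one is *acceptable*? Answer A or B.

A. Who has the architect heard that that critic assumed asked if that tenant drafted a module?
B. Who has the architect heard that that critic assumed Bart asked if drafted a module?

A

In B, the wh-phrase is extracted from inside a wh-island (introduced by "if"), which blocks movement.
In A, the extraction path crosses only that-complement boundaries, which are transparent.
So A is grammatical.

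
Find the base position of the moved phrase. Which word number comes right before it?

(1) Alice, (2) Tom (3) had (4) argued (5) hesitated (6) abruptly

The displaced element is "Alice" (word 1).
It is linked across 1 clause boundary (Ø).
It functions as the subject of "hesitated", so the gap sits immediately after word 4 ("argued").
Base order: Tom had argued Alice hesitated abruptly.

4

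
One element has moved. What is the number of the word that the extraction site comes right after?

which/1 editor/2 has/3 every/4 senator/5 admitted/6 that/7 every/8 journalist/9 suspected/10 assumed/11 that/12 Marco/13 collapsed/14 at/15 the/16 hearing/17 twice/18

10

The displaced element is "which editor" (word 2).
It is linked across 2 clause boundaries (that → Ø).
It functions as the subject of "assumed", so the gap sits immediately after word 10 ("suspected").
Base order: Every senator has admitted that every journalist suspected that which editor assumed that Marco collapsed at the hearing twice.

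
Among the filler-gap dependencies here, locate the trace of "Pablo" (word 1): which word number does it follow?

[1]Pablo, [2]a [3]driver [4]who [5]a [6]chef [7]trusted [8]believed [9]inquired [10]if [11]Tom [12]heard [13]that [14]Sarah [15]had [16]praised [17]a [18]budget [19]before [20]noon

8

The displaced element is "Pablo" (word 1).
It is linked across 1 clause boundary (Ø).
It functions as the subject of "inquired", so the gap sits immediately after word 8 ("believed").
Base order: A driver who a chef trusted believed that Pablo inquired if Tom heard that Sarah had praised a budget before noon.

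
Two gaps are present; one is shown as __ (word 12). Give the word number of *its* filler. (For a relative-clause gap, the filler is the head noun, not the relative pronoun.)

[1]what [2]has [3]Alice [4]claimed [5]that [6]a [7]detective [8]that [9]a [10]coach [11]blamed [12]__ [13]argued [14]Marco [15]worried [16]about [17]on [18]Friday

7

The marked gap is inside the relative clause, the direct object of "blamed".
Its filler is the head noun "detective" (via "that"), at word 7.
(The other dependency links word 1 to a gap after word 16.)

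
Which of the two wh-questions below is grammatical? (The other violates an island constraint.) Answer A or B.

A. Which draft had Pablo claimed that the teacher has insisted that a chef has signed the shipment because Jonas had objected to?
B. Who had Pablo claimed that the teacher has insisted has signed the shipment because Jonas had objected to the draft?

B

In A, the wh-phrase is extracted from inside an adjunct island (introduced by "because"), which blocks movement.
In B, the extraction path crosses only that-complement boundaries, which are transparent.
So B is grammatical.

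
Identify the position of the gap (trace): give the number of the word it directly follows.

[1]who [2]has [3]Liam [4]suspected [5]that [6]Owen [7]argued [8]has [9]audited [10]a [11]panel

The displaced element is "who" (word 1).
It is linked across 2 clause boundaries (that → Ø).
It functions as the subject of "audited", so the gap sits immediately after word 7 ("argued").
Base order: Liam has suspected that Owen argued that who has audited a panel.

7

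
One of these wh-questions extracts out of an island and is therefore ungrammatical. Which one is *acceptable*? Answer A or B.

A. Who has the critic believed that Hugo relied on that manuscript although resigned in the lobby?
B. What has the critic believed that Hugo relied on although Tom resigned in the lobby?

In A, the wh-phrase is extracted from inside an adjunct island (introduced by "although"), which blocks movement.
In B, the extraction path crosses only that-complement boundaries, which are transparent.
So B is grammatical.

B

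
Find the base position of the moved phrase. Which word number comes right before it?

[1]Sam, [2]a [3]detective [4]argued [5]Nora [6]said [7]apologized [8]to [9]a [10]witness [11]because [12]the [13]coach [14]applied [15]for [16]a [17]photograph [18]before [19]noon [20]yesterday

6

The displaced element is "Sam" (word 1).
It is linked across 2 clause boundaries (Ø → Ø).
It functions as the subject of "apologized", so the gap sits immediately after word 6 ("said").
Base order: A detective argued Nora said that Sam apologized to a witness because the coach applied for a photograph before noon yesterday.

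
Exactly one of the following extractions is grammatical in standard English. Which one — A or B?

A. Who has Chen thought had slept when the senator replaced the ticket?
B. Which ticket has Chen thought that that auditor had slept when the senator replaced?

A

In B, the wh-phrase is extracted from inside an adjunct island (introduced by "when"), which blocks movement.
In A, the extraction path crosses only that-complement boundaries, which are transparent.
So A is grammatical.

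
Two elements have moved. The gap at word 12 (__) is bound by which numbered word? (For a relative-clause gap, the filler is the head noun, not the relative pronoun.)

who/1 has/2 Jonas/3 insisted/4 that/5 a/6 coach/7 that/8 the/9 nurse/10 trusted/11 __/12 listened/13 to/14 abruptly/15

7

The marked gap is inside the relative clause, the direct object of "trusted".
Its filler is the head noun "coach" (via "that"), at word 7.
(The other dependency links word 1 to a gap after word 14.)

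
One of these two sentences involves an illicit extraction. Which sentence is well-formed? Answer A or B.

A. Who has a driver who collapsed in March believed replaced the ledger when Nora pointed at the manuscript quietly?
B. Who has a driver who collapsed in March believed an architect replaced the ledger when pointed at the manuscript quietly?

In B, the wh-phrase is extracted from inside an adjunct island (introduced by "when"), which blocks movement.
In A, the extraction path crosses only that-complement boundaries, which are transparent.
So A is grammatical.

A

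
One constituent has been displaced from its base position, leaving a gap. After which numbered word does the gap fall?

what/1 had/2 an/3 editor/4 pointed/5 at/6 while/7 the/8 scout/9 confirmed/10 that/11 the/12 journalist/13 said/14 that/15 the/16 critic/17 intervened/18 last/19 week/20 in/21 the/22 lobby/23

6

The displaced element is "what" (word 1).
It functions as the object of the preposition "at" of "pointed", so the gap sits immediately after word 6 ("at").
Base order: An editor had pointed at what while the scout confirmed that the journalist said that the critic intervened last week in the lobby.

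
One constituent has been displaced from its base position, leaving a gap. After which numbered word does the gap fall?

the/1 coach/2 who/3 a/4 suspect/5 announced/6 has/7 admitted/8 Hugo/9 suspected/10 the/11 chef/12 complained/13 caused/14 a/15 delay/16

6

The displaced element is "the coach" (word 2).
It is linked across 1 clause boundary (Ø).
It functions as the subject of "admitted", so the gap sits immediately after word 6 ("announced").
Base order: A suspect announced the coach has admitted Hugo suspected the chef complained.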